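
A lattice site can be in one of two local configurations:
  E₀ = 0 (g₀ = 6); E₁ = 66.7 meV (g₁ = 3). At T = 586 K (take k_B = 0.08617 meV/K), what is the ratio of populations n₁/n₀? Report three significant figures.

0.133

k_BT = 0.08617 × 586 K = 50.496 meV.
n₁/n₀ = (g₁/g₀) exp[−(E₁−E₀)/kT] = (3/6) × exp(−(66.7 meV)/(50.496 meV)) = (3/6) × exp(-1.3209) = 0.133.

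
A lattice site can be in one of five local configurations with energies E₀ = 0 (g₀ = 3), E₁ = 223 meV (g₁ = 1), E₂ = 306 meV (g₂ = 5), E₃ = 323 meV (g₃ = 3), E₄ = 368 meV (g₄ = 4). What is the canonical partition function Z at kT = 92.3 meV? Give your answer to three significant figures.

Z = 3.44

Eᵢ/kT = 0, 2.4160, 3.3153, 3.4995, 3.9870.
Z = Σ gᵢe^(−Eᵢ/kT) = 3·e^(−0) + 1·e^(−2.4160) + 5·e^(−3.3153) + 3·e^(−3.4995) + 4·e^(−3.9870) = 3.0000 + 0.089278 + 0.18162 + 0.090637 + 0.074221 = 3.4358.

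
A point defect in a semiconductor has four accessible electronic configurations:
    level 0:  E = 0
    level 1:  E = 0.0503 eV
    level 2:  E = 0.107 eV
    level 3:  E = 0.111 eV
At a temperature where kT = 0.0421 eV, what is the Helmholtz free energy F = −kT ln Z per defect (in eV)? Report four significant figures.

-0.01573 eV

Eᵢ/kT = 0, 1.19477, 2.54157, 2.63658.
Z = Σ e^(−Eᵢ/kT) = e^(−0) + e^(−1.19477) + e^(−2.54157) + e^(−2.63658) = 1.00000 + 0.302774 + 0.0787427 + 0.0716057 = 1.45312.
F = −kT ln Z = −0.0421 × ln(1.45312) = −0.0421 × 0.373713 = -0.01573 eV.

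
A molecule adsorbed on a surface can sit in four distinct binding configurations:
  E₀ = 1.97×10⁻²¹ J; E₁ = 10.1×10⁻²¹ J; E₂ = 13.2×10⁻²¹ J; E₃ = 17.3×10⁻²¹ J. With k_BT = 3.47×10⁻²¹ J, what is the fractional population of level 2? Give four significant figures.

Eᵢ/kT = 0.567723, 2.91066, 3.80403, 4.98559.
Z = Σ e^(−Eᵢ/kT) = e^(−0.567723) + e^(−2.91066) + e^(−3.80403) + e^(−4.98559) = 0.566815 + 0.0544398 + 0.0222808 + 0.00683574 = 0.650371.
P₂ = e^(−E₂/kT) / Z = 0.0222808/0.650371 = 0.03426.

0.03426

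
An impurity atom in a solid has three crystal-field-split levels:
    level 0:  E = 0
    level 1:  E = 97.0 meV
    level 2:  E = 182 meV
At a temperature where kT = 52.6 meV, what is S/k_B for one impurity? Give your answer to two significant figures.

Eᵢ/kT = 0, 1.844, 3.460.
Z = Σ e^(−Eᵢ/kT) = e^(−0) + e^(−1.844) + e^(−3.460) = 1.000 + 0.1582 + 0.03143 = 1.190.
⟨E⟩ = Σ EᵢPᵢ = 17.70 meV.
S/k_B = ln Z + ⟨E⟩/kT = ln(1.190) + 17.70/52.6 = 0.1740 + 0.3365 = 0.51.

0.51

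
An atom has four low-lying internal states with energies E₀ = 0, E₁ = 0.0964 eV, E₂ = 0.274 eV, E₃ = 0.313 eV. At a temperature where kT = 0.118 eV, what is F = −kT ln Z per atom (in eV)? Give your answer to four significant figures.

-0.05622 eV

Eᵢ/kT = 0, 0.816949, 2.32203, 2.65254.
Z = Σ e^(−Eᵢ/kT) = e^(−0) + e^(−0.816949) + e^(−2.32203) + e^(−2.65254) = 1.00000 + 0.441777 + 0.0980743 + 0.0704720 = 1.61032.
F = −kT ln Z = −0.118 × ln(1.61032) = −0.118 × 0.476433 = -0.05622 eV.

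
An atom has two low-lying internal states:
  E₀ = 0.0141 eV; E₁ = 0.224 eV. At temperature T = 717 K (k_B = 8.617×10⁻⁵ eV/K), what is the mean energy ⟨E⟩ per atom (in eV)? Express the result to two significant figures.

k_BT = 8.617×10⁻⁵ × 717 K = 0.06178 eV.
Eᵢ/kT = 0.2282, 3.626.
Z = Σ e^(−Eᵢ/kT) = e^(−0.2282) + e^(−3.626) = 0.7960 + 0.02662 = 0.8226.
⟨E⟩ = Σ Eᵢ e^(−Eᵢ/kT) / Z = (0.0141·0.7960 + 0.224·0.02662) / 0.8226 = 0.021 eV.

0.021 eV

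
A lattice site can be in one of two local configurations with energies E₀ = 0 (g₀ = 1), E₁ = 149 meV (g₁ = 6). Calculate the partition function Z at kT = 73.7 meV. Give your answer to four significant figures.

Eᵢ/kT = 0, 2.02171.
Z = Σ gᵢe^(−Eᵢ/kT) = 1·e^(−0) + 6·e^(−2.02171) = 1.00000 + 0.794573 = 1.79457.

Z = 1.795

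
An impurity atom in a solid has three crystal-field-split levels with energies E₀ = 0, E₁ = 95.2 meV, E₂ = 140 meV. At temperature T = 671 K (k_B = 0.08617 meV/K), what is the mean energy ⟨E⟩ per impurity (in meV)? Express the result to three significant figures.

k_BT = 0.08617 × 671 K = 57.820 meV.
Eᵢ/kT = 0, 1.6465, 2.4213.
Z = Σ e^(−Eᵢ/kT) = e^(−0) + e^(−1.6465) + e^(−2.4213) = 1.0000 + 0.19272 + 0.088806 = 1.2815.
⟨E⟩ = Σ Eᵢ e^(−Eᵢ/kT) / Z = (0·1.0000 + 95.2·0.19272 + 140·0.088806) / 1.2815 = 24.0 meV.

24.0 meV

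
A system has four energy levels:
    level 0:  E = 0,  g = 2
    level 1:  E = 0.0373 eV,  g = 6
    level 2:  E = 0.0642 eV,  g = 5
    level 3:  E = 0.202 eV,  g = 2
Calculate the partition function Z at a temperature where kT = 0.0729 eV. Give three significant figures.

Eᵢ/kT = 0, 0.51166, 0.88066, 2.7709.
Z = Σ gᵢe^(−Eᵢ/kT) = 2·e^(−0) + 6·e^(−0.51166) + 5·e^(−0.88066) + 2·e^(−2.7709) = 2.0000 + 3.5970 + 2.0725 + 0.12521 = 7.7947.

Z = 7.79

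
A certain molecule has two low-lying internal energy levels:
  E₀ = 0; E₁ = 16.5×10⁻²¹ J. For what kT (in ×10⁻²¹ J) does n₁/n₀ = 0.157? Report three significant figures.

n₁/n₀ = exp[−(E₁−E₀)/kT] = 0.157.
⇒ (E₁−E₀)/kT = ln(1/0.157) = ln(6.3694) = 1.8515.
kT = 16.5 ×10⁻²¹ J / 1.8515 = 8.91 ×10⁻²¹ J.

8.91 ×10⁻²¹ J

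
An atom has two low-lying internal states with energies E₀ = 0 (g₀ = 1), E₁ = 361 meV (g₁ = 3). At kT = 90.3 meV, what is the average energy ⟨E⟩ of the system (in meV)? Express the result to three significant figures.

Eᵢ/kT = 0, 3.9978.
Z = Σ gᵢe^(−Eᵢ/kT) = 1·e^(−0) + 3·e^(−3.9978) = 1.0000 + 0.055068 = 1.0551.
⟨E⟩ = Σ Eᵢ gᵢe^(−Eᵢ/kT) / Z = (0·1.0000 + 361·0.055068) / 1.0551 = 18.8 meV.

18.8 meV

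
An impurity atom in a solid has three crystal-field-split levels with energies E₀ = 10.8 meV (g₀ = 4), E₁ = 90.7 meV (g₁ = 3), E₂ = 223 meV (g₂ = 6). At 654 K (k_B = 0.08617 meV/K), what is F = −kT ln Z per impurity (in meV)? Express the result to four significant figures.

-78.37 meV

k_BT = 0.08617 × 654 K = 56.3552 meV.
Eᵢ/kT = 0.191642, 1.60943, 3.95704.
Z = Σ gᵢe^(−Eᵢ/kT) = 4·e^(−0.191642) + 3·e^(−1.60943) + 6·e^(−3.95704) = 3.30241 + 0.600005 + 0.114718 = 4.01713.
F = −kT ln Z = −56.3552 × ln(4.01713) = −56.3552 × 1.39057 = -78.37 meV.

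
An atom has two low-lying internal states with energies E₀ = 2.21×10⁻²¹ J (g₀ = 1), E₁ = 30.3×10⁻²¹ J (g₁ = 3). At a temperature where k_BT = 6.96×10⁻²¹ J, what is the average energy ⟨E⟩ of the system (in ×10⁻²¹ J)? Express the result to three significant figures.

3.62 ×10⁻²¹ J

Eᵢ/kT = 0.31753, 4.3534.
Z = Σ gᵢe^(−Eᵢ/kT) = 1·e^(−0.31753) + 3·e^(−4.3534) = 0.72794 + 0.038589 = 0.76653.
⟨E⟩ = Σ Eᵢ gᵢe^(−Eᵢ/kT) / Z = (2.21·0.72794 + 30.3·0.038589) / 0.76653 = 3.62 ×10⁻²¹ J.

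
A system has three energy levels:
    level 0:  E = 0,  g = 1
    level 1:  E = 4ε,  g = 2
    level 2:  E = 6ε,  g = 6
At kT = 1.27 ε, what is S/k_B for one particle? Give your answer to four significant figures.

0.5881

Eᵢ/kT = 0, 3.14961, 4.72441.
Z = Σ gᵢe^(−Eᵢ/kT) = 1·e^(−0) + 2·e^(−3.14961) + 6·e^(−4.72441) = 1.00000 + 0.0857377 + 0.0532557 = 1.13899.
⟨E⟩ = Σ EᵢPᵢ = 0.581643 ε.
S/k_B = ln Z + ⟨E⟩/kT = ln(1.13899) + 0.581643/1.27 = 0.130142 + 0.457987 = 0.5881.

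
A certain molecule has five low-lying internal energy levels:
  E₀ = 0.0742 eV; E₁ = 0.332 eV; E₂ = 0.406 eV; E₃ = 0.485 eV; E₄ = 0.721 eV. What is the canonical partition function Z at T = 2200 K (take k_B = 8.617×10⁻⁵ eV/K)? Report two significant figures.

Z = 1.1

k_BT = 8.617×10⁻⁵ × 2200 K = 0.1896 eV.
Eᵢ/kT = 0.3914, 1.751, 2.141, 2.558, 3.803.
Z = Σ e^(−Eᵢ/kT) = e^(−0.3914) + e^(−1.751) + e^(−2.141) + e^(−2.558) + e^(−3.803) = 0.6761 + 0.1736 + 0.1175 + 0.07746 + 0.02230 = 1.067.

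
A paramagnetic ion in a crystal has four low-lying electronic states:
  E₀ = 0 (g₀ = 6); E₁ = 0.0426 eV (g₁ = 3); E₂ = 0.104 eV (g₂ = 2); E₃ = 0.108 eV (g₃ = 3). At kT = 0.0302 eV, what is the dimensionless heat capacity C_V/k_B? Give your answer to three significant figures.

0.427

Eᵢ/kT = 0, 1.4106, 3.4437, 3.5762.
Z = Σ gᵢe^(−Eᵢ/kT) = 6·e^(−0) + 3·e^(−1.4106) + 2·e^(−3.4437) + 3·e^(−3.5762) = 6.0000 + 0.73199 + 0.063893 + 0.083945 = 6.8798.
⟨E⟩ = 0.0068161 eV, ⟨E²⟩ = 0.00043585 eV².
C_V/k_B = (⟨E²⟩ − ⟨E⟩²)/(kT)² = (0.00043585 − 0.000046459)/0.00091204 = 0.427.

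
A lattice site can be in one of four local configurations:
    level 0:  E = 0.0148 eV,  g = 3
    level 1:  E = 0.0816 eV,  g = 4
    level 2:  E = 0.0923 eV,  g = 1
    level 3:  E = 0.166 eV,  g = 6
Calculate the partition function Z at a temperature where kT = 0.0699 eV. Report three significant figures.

Z = 4.50

Eᵢ/kT = 0.21173, 1.1674, 1.3205, 2.3748.
Z = Σ gᵢe^(−Eᵢ/kT) = 3·e^(−0.21173) + 4·e^(−1.1674) + 1·e^(−1.3205) + 6·e^(−2.3748) = 2.4275 + 1.2447 + 0.26700 + 0.55820 = 4.4974.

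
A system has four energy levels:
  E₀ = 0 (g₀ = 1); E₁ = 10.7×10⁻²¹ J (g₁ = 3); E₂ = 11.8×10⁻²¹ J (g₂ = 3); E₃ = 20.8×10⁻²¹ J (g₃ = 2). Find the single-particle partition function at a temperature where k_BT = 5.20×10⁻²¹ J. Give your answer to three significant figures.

Z = 1.73

Eᵢ/kT = 0, 2.0577, 2.2692, 4.0000.
Z = Σ gᵢe^(−Eᵢ/kT) = 1·e^(−0) + 3·e^(−2.0577) + 3·e^(−2.2692) + 2·e^(−4.0000) = 1.0000 + 0.38324 + 0.31018 + 0.036631 = 1.7301.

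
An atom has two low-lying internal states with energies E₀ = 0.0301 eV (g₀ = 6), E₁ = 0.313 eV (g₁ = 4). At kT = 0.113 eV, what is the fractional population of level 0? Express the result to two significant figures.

0.95

Eᵢ/kT = 0.2664, 2.770.
Z = Σ gᵢe^(−Eᵢ/kT) = 6·e^(−0.2664) + 4·e^(−2.770) = 4.597 + 0.2506 = 4.848.
P₀ = g₀ e^(−E₀/kT) / Z = 4.597/4.848 = 0.95.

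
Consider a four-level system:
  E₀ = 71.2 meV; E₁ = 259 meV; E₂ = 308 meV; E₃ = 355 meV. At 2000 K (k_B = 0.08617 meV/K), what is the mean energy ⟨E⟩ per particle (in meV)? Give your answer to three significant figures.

171 meV

k_BT = 0.08617 × 2000 K = 172.34 meV.
Eᵢ/kT = 0.41314, 1.5028, 1.7872, 2.0599.
Z = Σ e^(−Eᵢ/kT) = e^(−0.41314) + e^(−1.5028) + e^(−1.7872) + e^(−2.0599) = 0.66157 + 0.22251 + 0.16743 + 0.12747 = 1.1790.
⟨E⟩ = Σ Eᵢ e^(−Eᵢ/kT) / Z = (71.2·0.66157 + 259·0.22251 + 308·0.16743 + 355·0.12747) / 1.1790 = 171 meV.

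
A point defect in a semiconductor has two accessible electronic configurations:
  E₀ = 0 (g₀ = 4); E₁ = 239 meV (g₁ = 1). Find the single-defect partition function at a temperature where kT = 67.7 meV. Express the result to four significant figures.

Z = 4.029

Eᵢ/kT = 0, 3.53028.
Z = Σ gᵢe^(−Eᵢ/kT) = 4·e^(−0) + 1·e^(−3.53028) = 4.00000 + 0.0292967 = 4.02930.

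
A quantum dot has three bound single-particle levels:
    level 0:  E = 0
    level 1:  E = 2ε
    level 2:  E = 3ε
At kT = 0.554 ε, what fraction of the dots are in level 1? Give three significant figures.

0.0262

Eᵢ/kT = 0, 3.6101, 5.4152.
Z = Σ e^(−Eᵢ/kT) = e^(−0) + e^(−3.6101) + e^(−5.4152) = 1.0000 + 0.027049 + 0.0044484 = 1.0315.
P₁ = e^(−E₁/kT) / Z = 0.027049/1.0315 = 0.0262.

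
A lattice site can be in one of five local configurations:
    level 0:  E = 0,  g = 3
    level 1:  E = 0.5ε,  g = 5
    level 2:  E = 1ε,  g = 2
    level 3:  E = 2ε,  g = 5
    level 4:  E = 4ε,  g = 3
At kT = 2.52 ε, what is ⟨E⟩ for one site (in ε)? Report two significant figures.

Eᵢ/kT = 0, 0.1984, 0.3968, 0.7937, 1.587.
Z = Σ gᵢe^(−Eᵢ/kT) = 3·e^(−0) + 5·e^(−0.1984) + 2·e^(−0.3968) + 5·e^(−0.7937) + 3·e^(−1.587) = 3.000 + 4.100 + 1.345 + 2.261 + 0.6136 = 11.32.
⟨E⟩ = Σ Eᵢ gᵢe^(−Eᵢ/kT) / Z = (0·3.000 + 0.5·4.100 + 1·1.345 + 2·2.261 + 4·0.6136) / 11.32 = 0.92 ε.

0.92 ε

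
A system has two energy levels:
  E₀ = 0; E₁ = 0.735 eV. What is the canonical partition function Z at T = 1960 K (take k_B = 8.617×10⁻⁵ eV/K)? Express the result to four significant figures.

Z = 1.013

k_BT = 8.617×10⁻⁵ × 1960 K = 0.168893 eV.
Eᵢ/kT = 0, 4.35187.
Z = Σ e^(−Eᵢ/kT) = e^(−0) + e^(−4.35187) = 1.00000 + 0.0128827 = 1.01288.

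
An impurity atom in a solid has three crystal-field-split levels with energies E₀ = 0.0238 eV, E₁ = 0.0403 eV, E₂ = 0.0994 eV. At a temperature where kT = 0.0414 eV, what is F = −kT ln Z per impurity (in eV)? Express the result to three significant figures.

-0.00127 eV

Eᵢ/kT = 0.57488, 0.97343, 2.4010.
Z = Σ e^(−Eᵢ/kT) = e^(−0.57488) + e^(−0.97343) + e^(−2.4010) = 0.56277 + 0.37779 + 0.090627 = 1.0312.
F = −kT ln Z = −0.0414 × ln(1.0312) = −0.0414 × 0.030723 = -0.00127 eV.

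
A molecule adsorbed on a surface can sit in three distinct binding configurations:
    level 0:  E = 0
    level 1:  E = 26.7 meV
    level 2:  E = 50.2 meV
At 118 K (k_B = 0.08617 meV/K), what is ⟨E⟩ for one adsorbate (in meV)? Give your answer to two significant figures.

2.1 meV

k_BT = 0.08617 × 118 K = 10.17 meV.
Eᵢ/kT = 0, 2.625, 4.936.
Z = Σ e^(−Eᵢ/kT) = e^(−0) + e^(−2.625) + e^(−4.936) = 1.000 + 0.07244 + 0.007183 = 1.080.
⟨E⟩ = Σ Eᵢ e^(−Eᵢ/kT) / Z = (0·1.000 + 26.7·0.07244 + 50.2·0.007183) / 1.080 = 2.1 meV.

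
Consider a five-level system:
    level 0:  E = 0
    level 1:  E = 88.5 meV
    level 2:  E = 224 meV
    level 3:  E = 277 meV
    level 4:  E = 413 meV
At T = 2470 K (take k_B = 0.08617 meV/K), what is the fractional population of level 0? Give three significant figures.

0.412

k_BT = 0.08617 × 2470 K = 212.84 meV.
Eᵢ/kT = 0, 0.41581, 1.0524, 1.3014, 1.9404.
Z = Σ e^(−Eᵢ/kT) = e^(−0) + e^(−0.41581) + e^(−1.0524) + e^(−1.3014) + e^(−1.9404) = 1.0000 + 0.65981 + 0.34910 + 0.27215 + 0.14365 = 2.4247.
P₀ = e^(−E₀/kT) / Z = 1.0000/2.4247 = 0.412.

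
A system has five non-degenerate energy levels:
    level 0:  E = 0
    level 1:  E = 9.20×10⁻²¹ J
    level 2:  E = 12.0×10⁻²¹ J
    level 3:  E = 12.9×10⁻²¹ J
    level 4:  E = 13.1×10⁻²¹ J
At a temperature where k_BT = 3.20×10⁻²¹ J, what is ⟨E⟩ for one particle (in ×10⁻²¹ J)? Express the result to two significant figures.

Eᵢ/kT = 0, 2.875, 3.750, 4.031, 4.094.
Z = Σ e^(−Eᵢ/kT) = e^(−0) + e^(−2.875) + e^(−3.750) + e^(−4.031) + e^(−4.094) = 1.000 + 0.05642 + 0.02352 + 0.01776 + 0.01667 = 1.114.
⟨E⟩ = Σ Eᵢ e^(−Eᵢ/kT) / Z = (0·1.000 + 9.20·0.05642 + 12.0·0.02352 + 12.9·0.01776 + 13.1·0.01667) / 1.114 = 1.1 ×10⁻²¹ J.

1.1 ×10⁻²¹ J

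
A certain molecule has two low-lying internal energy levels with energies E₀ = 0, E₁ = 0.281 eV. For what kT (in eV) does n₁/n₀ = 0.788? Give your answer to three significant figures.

n₁/n₀ = exp[−(E₁−E₀)/kT] = 0.788.
⇒ (E₁−E₀)/kT = ln(1/0.788) = ln(1.2690) = 0.23823.
kT = 0.281 eV / 0.23823 = 1.18 eV.

1.18 eV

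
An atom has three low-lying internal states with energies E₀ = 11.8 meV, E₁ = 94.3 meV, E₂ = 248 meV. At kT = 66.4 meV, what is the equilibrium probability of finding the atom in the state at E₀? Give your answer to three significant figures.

Eᵢ/kT = 0.17771, 1.4202, 3.7349.
Z = Σ e^(−Eᵢ/kT) = e^(−0.17771) + e^(−1.4202) + e^(−3.7349) = 0.83719 + 0.24167 + 0.023876 = 1.1027.
P₀ = e^(−E₀/kT) / Z = 0.83719/1.1027 = 0.759.

0.759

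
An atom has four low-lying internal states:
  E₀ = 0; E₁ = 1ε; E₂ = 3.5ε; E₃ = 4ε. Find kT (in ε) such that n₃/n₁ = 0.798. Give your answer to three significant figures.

13.3 ε

n₃/n₁ = exp[−(E₃−E₁)/kT] = 0.798.
⇒ (E₃−E₁)/kT = ln(1/0.798) = ln(1.2531) = 0.22562.
kT = 3ε / 0.22562 = 13.3 ε.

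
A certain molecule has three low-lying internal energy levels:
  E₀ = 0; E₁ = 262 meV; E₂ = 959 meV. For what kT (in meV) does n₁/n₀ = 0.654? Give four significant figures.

617.0 meV

n₁/n₀ = exp[−(E₁−E₀)/kT] = 0.654.
⇒ (E₁−E₀)/kT = ln(1/0.654) = ln(1.52905) = 0.424647.
kT = 262 meV / 0.424647 = 617.0 meV.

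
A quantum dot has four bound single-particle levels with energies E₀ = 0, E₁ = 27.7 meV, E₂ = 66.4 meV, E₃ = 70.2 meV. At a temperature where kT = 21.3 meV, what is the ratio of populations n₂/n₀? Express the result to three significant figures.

n₂/n₀ = exp[−(E₂−E₀)/kT] = exp(−(66.4 meV)/(21.3 meV)) = exp(-3.1174) = 0.0443.

0.0443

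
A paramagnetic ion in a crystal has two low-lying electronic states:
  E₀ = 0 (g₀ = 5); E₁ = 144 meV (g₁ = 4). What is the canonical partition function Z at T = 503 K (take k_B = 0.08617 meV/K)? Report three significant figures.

k_BT = 0.08617 × 503 K = 43.344 meV.
Eᵢ/kT = 0, 3.3223.
Z = Σ gᵢe^(−Eᵢ/kT) = 5·e^(−0) + 4·e^(−3.3223) = 5.0000 + 0.14428 = 5.1443.

Z = 5.14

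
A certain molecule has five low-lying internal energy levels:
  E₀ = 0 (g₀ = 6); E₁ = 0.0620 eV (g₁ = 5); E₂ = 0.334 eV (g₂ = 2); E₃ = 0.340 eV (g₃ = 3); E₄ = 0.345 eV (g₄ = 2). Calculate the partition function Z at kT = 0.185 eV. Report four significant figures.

Z = 10.69

Eᵢ/kT = 0, 0.335135, 1.80541, 1.83784, 1.86486.
Z = Σ gᵢe^(−Eᵢ/kT) = 6·e^(−0) + 5·e^(−0.335135) + 2·e^(−1.80541) + 3·e^(−1.83784) + 2·e^(−1.86486) = 6.00000 + 3.57621 + 0.328814 + 0.477483 + 0.309836 = 10.6923.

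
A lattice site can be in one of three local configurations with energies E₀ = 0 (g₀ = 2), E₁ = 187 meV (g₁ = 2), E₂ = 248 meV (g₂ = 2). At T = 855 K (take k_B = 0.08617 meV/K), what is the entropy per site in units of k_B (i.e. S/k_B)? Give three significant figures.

k_BT = 0.08617 × 855 K = 73.675 meV.
Eᵢ/kT = 0, 2.5382, 3.3661.
Z = Σ gᵢe^(−Eᵢ/kT) = 2·e^(−0) + 2·e^(−2.5382) + 2·e^(−3.3661) = 2.0000 + 0.15802 + 0.069048 = 2.2271.
⟨E⟩ = Σ EᵢPᵢ = 20.957 meV.
S/k_B = ln Z + ⟨E⟩/kT = ln(2.2271) + 20.957/73.675 = 0.80070 + 0.28445 = 1.09.

1.09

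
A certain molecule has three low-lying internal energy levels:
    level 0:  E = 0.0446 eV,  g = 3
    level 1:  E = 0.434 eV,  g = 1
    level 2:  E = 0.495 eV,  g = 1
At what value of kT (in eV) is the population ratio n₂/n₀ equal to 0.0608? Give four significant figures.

0.2647 eV

n₂/n₀ = (g₂/g₀) exp[−(E₂−E₀)/kT] = 0.0608.
⇒ (E₂−E₀)/kT = ln((1/3)/0.0608) = ln(5.48246) = 1.70155.
kT = 0.4504 eV / 1.70155 = 0.2647 eV.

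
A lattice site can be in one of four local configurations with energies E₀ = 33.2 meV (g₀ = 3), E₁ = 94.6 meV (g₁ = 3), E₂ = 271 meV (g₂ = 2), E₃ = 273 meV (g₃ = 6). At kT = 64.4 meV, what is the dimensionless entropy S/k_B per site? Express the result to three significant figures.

1.89

Eᵢ/kT = 0.51553, 1.4689, 4.2081, 4.2391.
Z = Σ gᵢe^(−Eᵢ/kT) = 3·e^(−0.51553) + 3·e^(−1.4689) + 2·e^(−4.2081) + 6·e^(−4.2391) = 1.7916 + 0.69054 + 0.029749 + 0.086523 = 2.5984.
⟨E⟩ = Σ EᵢPᵢ = 60.225 meV.
S/k_B = ln Z + ⟨E⟩/kT = ln(2.5984) + 60.225/64.4 = 0.95490 + 0.93517 = 1.89.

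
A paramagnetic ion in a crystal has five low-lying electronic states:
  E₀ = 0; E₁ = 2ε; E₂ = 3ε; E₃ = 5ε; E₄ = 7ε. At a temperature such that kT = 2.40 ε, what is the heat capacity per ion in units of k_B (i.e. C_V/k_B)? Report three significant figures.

Eᵢ/kT = 0, 0.83333, 1.2500, 2.0833, 2.9167.
Z = Σ e^(−Eᵢ/kT) = e^(−0) + e^(−0.83333) + e^(−1.2500) + e^(−2.0833) + e^(−2.9167) = 1.0000 + 0.43460 + 0.28650 + 0.12452 + 0.054112 = 1.8997.
⟨E⟩ = 1.4371 ε, ⟨E²⟩ = 5.3068 ε².
C_V/k_B = (⟨E²⟩ − ⟨E⟩²)/(kT)² = (5.3068 − 2.0653)/5.7600 = 0.563.

0.563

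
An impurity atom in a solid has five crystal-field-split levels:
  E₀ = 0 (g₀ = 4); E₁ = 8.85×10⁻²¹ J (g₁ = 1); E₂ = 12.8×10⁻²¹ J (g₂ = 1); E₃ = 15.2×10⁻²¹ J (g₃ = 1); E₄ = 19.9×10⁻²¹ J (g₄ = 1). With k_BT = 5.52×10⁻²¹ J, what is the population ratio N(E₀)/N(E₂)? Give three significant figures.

n₀/n₂ = (g₀/g₂) exp[−(E₀−E₂)/kT] = (4/1) × exp(−(-12.8 ×10⁻²¹ J)/(5.52 ×10⁻²¹ J)) = (4/1) × exp(2.3188) = 40.7.

40.7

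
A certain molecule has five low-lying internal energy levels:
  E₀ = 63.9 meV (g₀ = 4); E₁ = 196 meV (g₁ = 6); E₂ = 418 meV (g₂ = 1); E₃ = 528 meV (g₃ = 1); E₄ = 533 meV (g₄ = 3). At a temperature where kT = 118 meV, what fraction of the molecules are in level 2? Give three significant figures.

Eᵢ/kT = 0.54153, 1.6610, 3.5424, 4.4746, 4.5169.
Z = Σ gᵢe^(−Eᵢ/kT) = 4·e^(−0.54153) + 6·e^(−1.6610) + 1·e^(−3.5424) + 1·e^(−4.4746) + 3·e^(−4.5169) = 2.3274 + 1.1397 + 0.028944 + 0.011395 + 0.032768 = 3.5402.
P₂ = g₂ e^(−E₂/kT) / Z = 0.028944/3.5402 = 0.00818.

0.00818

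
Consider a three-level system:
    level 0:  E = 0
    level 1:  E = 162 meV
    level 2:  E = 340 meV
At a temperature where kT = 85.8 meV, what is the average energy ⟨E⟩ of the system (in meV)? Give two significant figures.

Eᵢ/kT = 0, 1.888, 3.963.
Z = Σ e^(−Eᵢ/kT) = e^(−0) + e^(−1.888) + e^(−3.963) = 1.000 + 0.1514 + 0.01901 = 1.170.
⟨E⟩ = Σ Eᵢ e^(−Eᵢ/kT) / Z = (0·1.000 + 162·0.1514 + 340·0.01901) / 1.170 = 26 meV.

26 meV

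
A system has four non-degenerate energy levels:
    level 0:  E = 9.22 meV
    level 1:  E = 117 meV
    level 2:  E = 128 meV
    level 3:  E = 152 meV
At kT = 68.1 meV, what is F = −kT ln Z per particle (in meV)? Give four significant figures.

Eᵢ/kT = 0.135389, 1.71806, 1.87959, 2.23201.
Z = Σ e^(−Eᵢ/kT) = e^(−0.135389) + e^(−1.71806) + e^(−1.87959) + e^(−2.23201) = 0.873376 + 0.179414 + 0.152653 + 0.107313 = 1.31276.
F = −kT ln Z = −68.1 × ln(1.31276) = −68.1 × 0.272132 = -18.53 meV.

-18.53 meV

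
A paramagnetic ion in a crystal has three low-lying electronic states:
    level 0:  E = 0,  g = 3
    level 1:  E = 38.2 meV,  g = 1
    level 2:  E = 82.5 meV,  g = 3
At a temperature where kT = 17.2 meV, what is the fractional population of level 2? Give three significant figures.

Eᵢ/kT = 0, 2.2209, 4.7965.
Z = Σ gᵢe^(−Eᵢ/kT) = 3·e^(−0) + 1·e^(−2.2209) + 3·e^(−4.7965) = 3.0000 + 0.10851 + 0.024776 = 3.1333.
P₂ = g₂ e^(−E₂/kT) / Z = 0.024776/3.1333 = 0.00791.

0.00791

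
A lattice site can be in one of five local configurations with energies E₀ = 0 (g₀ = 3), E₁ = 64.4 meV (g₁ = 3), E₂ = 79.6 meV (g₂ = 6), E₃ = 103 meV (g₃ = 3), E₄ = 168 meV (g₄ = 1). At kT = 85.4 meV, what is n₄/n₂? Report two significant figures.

0.059

n₄/n₂ = (g₄/g₂) exp[−(E₄−E₂)/kT] = (1/6) × exp(−(88.4 meV)/(85.4 meV)) = (1/6) × exp(-1.035) = 0.059.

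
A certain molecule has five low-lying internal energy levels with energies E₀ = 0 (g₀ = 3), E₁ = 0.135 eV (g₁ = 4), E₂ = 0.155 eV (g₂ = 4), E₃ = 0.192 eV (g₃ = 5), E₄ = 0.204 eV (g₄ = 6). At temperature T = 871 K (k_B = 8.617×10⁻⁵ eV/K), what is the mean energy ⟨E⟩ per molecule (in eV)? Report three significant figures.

0.0652 eV

k_BT = 8.617×10⁻⁵ × 871 K = 0.075054 eV.
Eᵢ/kT = 0, 1.7987, 2.0652, 2.5582, 2.7180.
Z = Σ gᵢe^(−Eᵢ/kT) = 3·e^(−0) + 4·e^(−1.7987) + 4·e^(−2.0652) + 5·e^(−2.5582) + 6·e^(−2.7180) = 3.0000 + 0.66206 + 0.50717 + 0.38722 + 0.39604 = 4.9525.
⟨E⟩ = Σ Eᵢ gᵢe^(−Eᵢ/kT) / Z = (0·3.0000 + 0.135·0.66206 + 0.155·0.50717 + 0.192·0.38722 + 0.204·0.39604) / 4.9525 = 0.0652 eV.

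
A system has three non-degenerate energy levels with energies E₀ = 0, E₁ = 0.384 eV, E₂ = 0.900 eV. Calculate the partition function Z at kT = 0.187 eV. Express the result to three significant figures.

Z = 1.14

Eᵢ/kT = 0, 2.0535, 4.8128.
Z = Σ e^(−Eᵢ/kT) = e^(−0) + e^(−2.0535) + e^(−4.8128) = 1.0000 + 0.12829 + 0.0081251 = 1.1364.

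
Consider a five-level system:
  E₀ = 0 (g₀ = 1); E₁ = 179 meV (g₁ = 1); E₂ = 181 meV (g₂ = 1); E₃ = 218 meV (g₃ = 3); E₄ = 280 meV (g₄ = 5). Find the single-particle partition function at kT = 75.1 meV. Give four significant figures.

Eᵢ/kT = 0, 2.38349, 2.41012, 2.90280, 3.72836.
Z = Σ gᵢe^(−Eᵢ/kT) = 1·e^(−0) + 1·e^(−2.38349) + 1·e^(−2.41012) + 3·e^(−2.90280) + 5·e^(−3.72836) = 1.00000 + 0.0922281 + 0.0898045 + 0.164608 + 0.120161 = 1.46680.

Z = 1.467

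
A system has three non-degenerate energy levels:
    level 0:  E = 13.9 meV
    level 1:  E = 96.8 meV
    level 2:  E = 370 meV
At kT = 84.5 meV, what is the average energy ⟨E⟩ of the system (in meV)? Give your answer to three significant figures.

40.1 meV

Eᵢ/kT = 0.16450, 1.1456, 4.3787.
Z = Σ e^(−Eᵢ/kT) = e^(−0.16450) + e^(−1.1456) + e^(−4.3787) = 0.84832 + 0.31803 + 0.012542 = 1.1789.
⟨E⟩ = Σ Eᵢ e^(−Eᵢ/kT) / Z = (13.9·0.84832 + 96.8·0.31803 + 370·0.012542) / 1.1789 = 40.1 meV.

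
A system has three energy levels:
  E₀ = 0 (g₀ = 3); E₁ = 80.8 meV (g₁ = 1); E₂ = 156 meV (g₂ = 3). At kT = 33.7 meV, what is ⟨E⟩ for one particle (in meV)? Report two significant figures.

Eᵢ/kT = 0, 2.398, 4.629.
Z = Σ gᵢe^(−Eᵢ/kT) = 3·e^(−0) + 1·e^(−2.398) + 3·e^(−4.629) = 3.000 + 0.09090 + 0.02929 = 3.120.
⟨E⟩ = Σ Eᵢ gᵢe^(−Eᵢ/kT) / Z = (0·3.000 + 80.8·0.09090 + 156·0.02929) / 3.120 = 3.8 meV.

3.8 meV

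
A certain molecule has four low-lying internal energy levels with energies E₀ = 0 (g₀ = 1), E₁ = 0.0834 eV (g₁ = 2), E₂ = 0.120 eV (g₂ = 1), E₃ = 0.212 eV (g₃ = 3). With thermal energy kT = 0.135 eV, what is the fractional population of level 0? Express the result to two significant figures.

0.32

Eᵢ/kT = 0, 0.6178, 0.8889, 1.570.
Z = Σ gᵢe^(−Eᵢ/kT) = 1·e^(−0) + 2·e^(−0.6178) + 1·e^(−0.8889) + 3·e^(−1.570) = 1.000 + 1.078 + 0.4111 + 0.6241 = 3.113.
P₀ = g₀ e^(−E₀/kT) / Z = 1.000/3.113 = 0.32.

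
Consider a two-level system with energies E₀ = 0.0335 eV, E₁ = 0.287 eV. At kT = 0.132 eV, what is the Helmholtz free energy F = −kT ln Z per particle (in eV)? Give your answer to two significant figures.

Eᵢ/kT = 0.2538, 2.174.
Z = Σ e^(−Eᵢ/kT) = e^(−0.2538) + e^(−2.174) = 0.7758 + 0.1137 = 0.8895.
F = −kT ln Z = −0.132 × ln(0.8895) = −0.132 × -0.1171 = 0.015 eV.

0.015 eV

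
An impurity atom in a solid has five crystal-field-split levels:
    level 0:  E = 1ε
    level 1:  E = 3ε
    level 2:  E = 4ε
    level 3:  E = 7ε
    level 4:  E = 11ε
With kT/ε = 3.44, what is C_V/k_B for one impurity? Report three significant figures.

0.407

Eᵢ/kT = 0.29070, 0.87209, 1.1628, 2.0349, 3.1977.
Z = Σ e^(−Eᵢ/kT) = e^(−0.29070) + e^(−0.87209) + e^(−1.1628) + e^(−2.0349) + e^(−3.1977) = 0.74774 + 0.41808 + 0.31261 + 0.13069 + 0.040856 = 1.6500.
⟨E⟩ = 2.7980 ε, ⟨E²⟩ = 12.642 ε².
C_V/k_B = (⟨E²⟩ − ⟨E⟩²)/(kT)² = (12.642 − 7.8288)/11.834 = 0.407.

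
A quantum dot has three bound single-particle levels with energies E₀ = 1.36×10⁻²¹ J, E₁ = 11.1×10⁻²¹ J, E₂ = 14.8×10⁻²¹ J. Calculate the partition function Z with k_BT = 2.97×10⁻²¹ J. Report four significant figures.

Eᵢ/kT = 0.457912, 3.73737, 4.98316.
Z = Σ e^(−Eᵢ/kT) = e^(−0.457912) + e^(−3.73737) + e^(−4.98316) = 0.632603 + 0.0238167 + 0.00685237 = 0.663272.

Z = 0.6633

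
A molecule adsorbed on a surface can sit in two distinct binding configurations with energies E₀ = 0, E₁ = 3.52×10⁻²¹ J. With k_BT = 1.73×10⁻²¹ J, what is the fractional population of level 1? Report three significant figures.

0.116

Eᵢ/kT = 0, 2.0347.
Z = Σ e^(−Eᵢ/kT) = e^(−0) + e^(−2.0347) = 1.0000 + 0.13072 = 1.1307.
P₁ = e^(−E₁/kT) / Z = 0.13072/1.1307 = 0.116.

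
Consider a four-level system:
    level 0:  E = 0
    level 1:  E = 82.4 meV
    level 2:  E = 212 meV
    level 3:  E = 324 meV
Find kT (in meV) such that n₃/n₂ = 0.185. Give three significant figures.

66.4 meV

n₃/n₂ = exp[−(E₃−E₂)/kT] = 0.185.
⇒ (E₃−E₂)/kT = ln(1/0.185) = ln(5.4054) = 1.6874.
kT = 112 meV / 1.6874 = 66.4 meV.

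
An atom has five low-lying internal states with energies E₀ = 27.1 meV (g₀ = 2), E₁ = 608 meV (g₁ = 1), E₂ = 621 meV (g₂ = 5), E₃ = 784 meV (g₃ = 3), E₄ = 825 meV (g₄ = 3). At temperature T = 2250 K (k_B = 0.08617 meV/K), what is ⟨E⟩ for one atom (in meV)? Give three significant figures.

133 meV

k_BT = 0.08617 × 2250 K = 193.88 meV.
Eᵢ/kT = 0.13978, 3.1360, 3.2030, 4.0437, 4.2552.
Z = Σ gᵢe^(−Eᵢ/kT) = 2·e^(−0.13978) + 1·e^(−3.1360) + 5·e^(−3.2030) + 3·e^(−4.0437) + 3·e^(−4.2552) = 1.7391 + 0.043456 + 0.20320 + 0.052597 + 0.042571 = 2.0809.
⟨E⟩ = Σ Eᵢ gᵢe^(−Eᵢ/kT) / Z = (27.1·1.7391 + 608·0.043456 + 621·0.20320 + 784·0.052597 + 825·0.042571) / 2.0809 = 133 meV.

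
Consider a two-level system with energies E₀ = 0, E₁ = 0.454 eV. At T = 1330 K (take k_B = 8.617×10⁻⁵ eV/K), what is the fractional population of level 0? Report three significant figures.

0.981

k_BT = 8.617×10⁻⁵ × 1330 K = 0.11461 eV.
Eᵢ/kT = 0, 3.9613.
Z = Σ e^(−Eᵢ/kT) = e^(−0) + e^(−3.9613) = 1.0000 + 0.019038 = 1.0190.
P₀ = e^(−E₀/kT) / Z = 1.0000/1.0190 = 0.981.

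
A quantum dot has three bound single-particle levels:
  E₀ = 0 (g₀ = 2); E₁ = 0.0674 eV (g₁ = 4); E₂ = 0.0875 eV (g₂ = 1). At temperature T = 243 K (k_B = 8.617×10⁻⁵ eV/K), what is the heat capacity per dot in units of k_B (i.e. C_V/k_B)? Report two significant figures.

k_BT = 8.617×10⁻⁵ × 243 K = 0.02094 eV.
Eᵢ/kT = 0, 3.219, 4.179.
Z = Σ gᵢe^(−Eᵢ/kT) = 2·e^(−0) + 4·e^(−3.219) + 1·e^(−4.179) = 2.000 + 0.1600 + 0.01531 = 2.175.
⟨E⟩ = 0.005574 eV, ⟨E²⟩ = 0.0003881 eV².
C_V/k_B = (⟨E²⟩ − ⟨E⟩²)/(kT)² = (0.0003881 − 0.00003107)/0.0004385 = 0.81.

0.81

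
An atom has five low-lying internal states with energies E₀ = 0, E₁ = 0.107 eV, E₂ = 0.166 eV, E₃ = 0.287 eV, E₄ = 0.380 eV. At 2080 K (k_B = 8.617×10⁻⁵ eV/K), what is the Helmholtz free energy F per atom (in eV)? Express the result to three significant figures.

-0.147 eV

k_BT = 8.617×10⁻⁵ × 2080 K = 0.17923 eV.
Eᵢ/kT = 0, 0.59700, 0.92618, 1.6013, 2.1202.
Z = Σ e^(−Eᵢ/kT) = e^(−0) + e^(−0.59700) + e^(−0.92618) + e^(−1.6013) + e^(−2.1202) = 1.0000 + 0.55046 + 0.39606 + 0.20163 + 0.12001 = 2.2682.
F = −kT ln Z = −0.17923 × ln(2.2682) = −0.17923 × 0.81899 = -0.147 eV.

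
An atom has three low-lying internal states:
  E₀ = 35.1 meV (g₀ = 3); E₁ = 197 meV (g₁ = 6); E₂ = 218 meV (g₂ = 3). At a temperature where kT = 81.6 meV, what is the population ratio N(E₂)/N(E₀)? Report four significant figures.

0.1063

n₂/n₀ = (g₂/g₀) exp[−(E₂−E₀)/kT] = (3/3) × exp(−(182.9 meV)/(81.6 meV)) = (3/3) × exp(-2.24142) = 0.1063.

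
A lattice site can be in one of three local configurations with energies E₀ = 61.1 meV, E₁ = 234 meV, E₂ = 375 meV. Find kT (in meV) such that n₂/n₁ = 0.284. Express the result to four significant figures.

n₂/n₁ = exp[−(E₂−E₁)/kT] = 0.284.
⇒ (E₂−E₁)/kT = ln(1/0.284) = ln(3.52113) = 1.25878.
kT = 141 meV / 1.25878 = 112.0 meV.

112.0 meV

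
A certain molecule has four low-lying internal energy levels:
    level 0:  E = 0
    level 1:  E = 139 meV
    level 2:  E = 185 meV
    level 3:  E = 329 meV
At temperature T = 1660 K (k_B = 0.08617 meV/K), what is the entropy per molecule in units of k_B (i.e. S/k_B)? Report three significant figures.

1.11

k_BT = 0.08617 × 1660 K = 143.04 meV.
Eᵢ/kT = 0, 0.97176, 1.2933, 2.3001.
Z = Σ e^(−Eᵢ/kT) = e^(−0) + e^(−0.97176) + e^(−1.2933) + e^(−2.3001) = 1.0000 + 0.37842 + 0.27436 + 0.10025 = 1.7530.
⟨E⟩ = Σ EᵢPᵢ = 77.775 meV.
S/k_B = ln Z + ⟨E⟩/kT = ln(1.7530) + 77.775/143.04 = 0.56133 + 0.54373 = 1.11.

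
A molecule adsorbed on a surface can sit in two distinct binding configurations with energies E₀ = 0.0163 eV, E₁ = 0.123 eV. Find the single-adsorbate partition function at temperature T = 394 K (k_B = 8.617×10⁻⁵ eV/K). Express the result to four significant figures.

Z = 0.6454

k_BT = 8.617×10⁻⁵ × 394 K = 0.0339510 eV.
Eᵢ/kT = 0.480104, 3.62287.
Z = Σ e^(−Eᵢ/kT) = e^(−0.480104) + e^(−3.62287) = 0.618719 + 0.0267059 = 0.645425.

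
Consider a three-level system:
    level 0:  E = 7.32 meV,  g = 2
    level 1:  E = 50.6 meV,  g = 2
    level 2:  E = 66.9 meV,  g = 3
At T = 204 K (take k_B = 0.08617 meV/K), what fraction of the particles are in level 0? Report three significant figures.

0.880

k_BT = 0.08617 × 204 K = 17.579 meV.
Eᵢ/kT = 0.41641, 2.8784, 3.8057.
Z = Σ gᵢe^(−Eᵢ/kT) = 2·e^(−0.41641) + 2·e^(−2.8784) + 3·e^(−3.8057) = 1.3188 + 0.11245 + 0.066731 = 1.4980.
P₀ = g₀ e^(−E₀/kT) / Z = 1.3188/1.4980 = 0.880.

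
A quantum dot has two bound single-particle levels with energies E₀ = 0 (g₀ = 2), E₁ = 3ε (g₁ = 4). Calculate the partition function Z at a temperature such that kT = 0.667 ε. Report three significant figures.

Eᵢ/kT = 0, 4.4978.
Z = Σ gᵢe^(−Eᵢ/kT) = 2·e^(−0) + 4·e^(−4.4978) = 2.0000 + 0.044534 = 2.0445.

Z = 2.04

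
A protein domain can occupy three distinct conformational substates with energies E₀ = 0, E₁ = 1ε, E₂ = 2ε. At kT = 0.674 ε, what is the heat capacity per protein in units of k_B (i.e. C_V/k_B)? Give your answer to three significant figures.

0.598

Eᵢ/kT = 0, 1.4837, 2.9674.
Z = Σ e^(−Eᵢ/kT) = e^(−0) + e^(−1.4837) + e^(−2.9674) = 1.0000 + 0.22680 + 0.051437 = 1.2782.
⟨E⟩ = 0.25792 ε, ⟨E²⟩ = 0.33840 ε².
C_V/k_B = (⟨E²⟩ − ⟨E⟩²)/(kT)² = (0.33840 − 0.066523)/0.45428 = 0.598.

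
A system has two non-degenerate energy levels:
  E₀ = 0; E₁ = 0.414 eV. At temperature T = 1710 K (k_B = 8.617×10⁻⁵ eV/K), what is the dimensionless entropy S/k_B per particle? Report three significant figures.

0.218

k_BT = 8.617×10⁻⁵ × 1710 K = 0.14735 eV.
Eᵢ/kT = 0, 2.8096.
Z = Σ e^(−Eᵢ/kT) = e^(−0) + e^(−2.8096) = 1.0000 + 0.060229 = 1.0602.
⟨E⟩ = Σ EᵢPᵢ = 0.023519 eV.
S/k_B = ln Z + ⟨E⟩/kT = ln(1.0602) + 0.023519/0.14735 = 0.058458 + 0.15961 = 0.218.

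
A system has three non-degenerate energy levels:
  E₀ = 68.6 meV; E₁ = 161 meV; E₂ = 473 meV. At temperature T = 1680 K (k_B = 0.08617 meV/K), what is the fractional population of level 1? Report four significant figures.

k_BT = 0.08617 × 1680 K = 144.766 meV.
Eᵢ/kT = 0.473868, 1.11214, 3.26734.
Z = Σ e^(−Eᵢ/kT) = e^(−0.473868) + e^(−1.11214) + e^(−3.26734) = 0.622589 + 0.328854 + 0.0381077 = 0.989551.
P₁ = e^(−E₁/kT) / Z = 0.328854/0.989551 = 0.3323.

0.3323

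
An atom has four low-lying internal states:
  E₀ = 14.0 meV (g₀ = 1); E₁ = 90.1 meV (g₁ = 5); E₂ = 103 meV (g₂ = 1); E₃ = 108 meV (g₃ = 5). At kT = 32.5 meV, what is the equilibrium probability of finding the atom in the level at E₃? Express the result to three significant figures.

Eᵢ/kT = 0.43077, 2.7723, 3.1692, 3.3231.
Z = Σ gᵢe^(−Eᵢ/kT) = 1·e^(−0.43077) + 5·e^(−2.7723) + 1·e^(−3.1692) + 5·e^(−3.3231) = 0.65001 + 0.31259 + 0.042037 + 0.18020 = 1.1848.
P₃ = g₃ e^(−E₃/kT) / Z = 0.18020/1.1848 = 0.152.

0.152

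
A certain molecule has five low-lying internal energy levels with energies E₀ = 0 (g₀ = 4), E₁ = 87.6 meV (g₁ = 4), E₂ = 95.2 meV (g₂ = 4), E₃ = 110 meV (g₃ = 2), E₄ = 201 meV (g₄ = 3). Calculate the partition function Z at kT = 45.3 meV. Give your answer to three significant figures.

Eᵢ/kT = 0, 1.9338, 2.1015, 2.4283, 4.4371.
Z = Σ gᵢe^(−Eᵢ/kT) = 4·e^(−0) + 4·e^(−1.9338) + 4·e^(−2.1015) + 2·e^(−2.4283) + 3·e^(−4.4371) = 4.0000 + 0.57839 + 0.48909 + 0.17637 + 0.035491 = 5.2793.

Z = 5.28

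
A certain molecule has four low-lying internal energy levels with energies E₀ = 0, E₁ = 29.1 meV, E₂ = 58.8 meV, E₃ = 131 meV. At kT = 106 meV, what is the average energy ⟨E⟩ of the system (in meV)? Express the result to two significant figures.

Eᵢ/kT = 0, 0.2745, 0.5547, 1.236.
Z = Σ e^(−Eᵢ/kT) = e^(−0) + e^(−0.2745) + e^(−0.5547) + e^(−1.236) = 1.000 + 0.7600 + 0.5742 + 0.2905 = 2.625.
⟨E⟩ = Σ Eᵢ e^(−Eᵢ/kT) / Z = (0·1.000 + 29.1·0.7600 + 58.8·0.5742 + 131·0.2905) / 2.625 = 36 meV.

36 meV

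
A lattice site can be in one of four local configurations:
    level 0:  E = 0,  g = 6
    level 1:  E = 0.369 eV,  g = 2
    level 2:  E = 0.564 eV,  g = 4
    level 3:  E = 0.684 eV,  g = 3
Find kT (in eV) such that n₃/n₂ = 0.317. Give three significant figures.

0.139 eV

n₃/n₂ = (g₃/g₂) exp[−(E₃−E₂)/kT] = 0.317.
⇒ (E₃−E₂)/kT = ln((3/4)/0.317) = ln(2.3659) = 0.86116.
kT = 0.120 eV / 0.86116 = 0.139 eV.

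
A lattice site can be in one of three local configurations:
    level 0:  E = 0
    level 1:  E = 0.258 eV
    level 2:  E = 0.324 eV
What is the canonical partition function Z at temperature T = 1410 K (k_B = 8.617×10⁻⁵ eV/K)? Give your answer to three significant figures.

k_BT = 8.617×10⁻⁵ × 1410 K = 0.12150 eV.
Eᵢ/kT = 0, 2.1235, 2.6667.
Z = Σ e^(−Eᵢ/kT) = e^(−0) + e^(−2.1235) + e^(−2.6667) = 1.0000 + 0.11961 + 0.069481 = 1.1891.

Z = 1.19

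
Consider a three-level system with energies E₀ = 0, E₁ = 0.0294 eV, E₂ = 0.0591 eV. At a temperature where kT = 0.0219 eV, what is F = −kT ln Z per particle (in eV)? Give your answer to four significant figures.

-0.006221 eV

Eᵢ/kT = 0, 1.34247, 2.69863.
Z = Σ e^(−Eᵢ/kT) = e^(−0) + e^(−1.34247) + e^(−2.69863) = 1.00000 + 0.261200 + 0.0672976 = 1.32850.
F = −kT ln Z = −0.0219 × ln(1.32850) = −0.0219 × 0.284050 = -0.006221 eV.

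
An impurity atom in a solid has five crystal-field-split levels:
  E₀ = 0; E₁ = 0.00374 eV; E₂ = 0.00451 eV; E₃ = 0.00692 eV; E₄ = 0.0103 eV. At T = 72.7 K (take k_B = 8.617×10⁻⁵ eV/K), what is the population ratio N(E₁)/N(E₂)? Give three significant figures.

k_BT = 8.617×10⁻⁵ × 72.7 K = 0.0062646 eV.
n₁/n₂ = exp[−(E₁−E₂)/kT] = exp(−(-0.00077 eV)/(0.0062646 eV)) = exp(0.12291) = 1.13.

1.13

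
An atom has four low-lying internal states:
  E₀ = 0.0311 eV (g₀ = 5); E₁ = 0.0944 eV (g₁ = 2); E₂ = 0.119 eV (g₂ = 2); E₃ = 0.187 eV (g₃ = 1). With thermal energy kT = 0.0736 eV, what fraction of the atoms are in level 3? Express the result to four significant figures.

Eᵢ/kT = 0.422554, 1.28261, 1.61685, 2.54076.
Z = Σ gᵢe^(−Eᵢ/kT) = 5·e^(−0.422554) + 2·e^(−1.28261) + 2·e^(−1.61685) + 1·e^(−2.54076) = 3.27685 + 0.554625 + 0.397046 + 0.0788065 = 4.30733.
P₃ = g₃ e^(−E₃/kT) / Z = 0.0788065/4.30733 = 0.01830.

0.01830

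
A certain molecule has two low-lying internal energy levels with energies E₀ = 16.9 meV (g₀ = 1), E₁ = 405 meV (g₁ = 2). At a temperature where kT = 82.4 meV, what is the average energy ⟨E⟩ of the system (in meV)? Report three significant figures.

23.8 meV

Eᵢ/kT = 0.20510, 4.9150.
Z = Σ gᵢe^(−Eᵢ/kT) = 1·e^(−0.20510) + 2·e^(−4.9150) = 0.81457 + 0.014671 = 0.82924.
⟨E⟩ = Σ Eᵢ gᵢe^(−Eᵢ/kT) / Z = (16.9·0.81457 + 405·0.014671) / 0.82924 = 23.8 meV.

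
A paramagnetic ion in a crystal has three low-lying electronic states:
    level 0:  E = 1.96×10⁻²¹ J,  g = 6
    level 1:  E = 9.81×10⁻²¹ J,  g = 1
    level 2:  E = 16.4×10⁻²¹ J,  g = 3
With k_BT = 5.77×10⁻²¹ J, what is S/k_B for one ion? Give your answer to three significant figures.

2.02

Eᵢ/kT = 0.33969, 1.7002, 2.8423.
Z = Σ gᵢe^(−Eᵢ/kT) = 6·e^(−0.33969) + 1·e^(−1.7002) + 3·e^(−2.8423) = 4.2719 + 0.18265 + 0.17487 = 4.6294.
⟨E⟩ = Σ EᵢPᵢ = 2.8152 ×10⁻²¹ J.
S/k_B = ln Z + ⟨E⟩/kT = ln(4.6294) + 2.8152/5.77 = 1.5324 + 0.48790 = 2.02.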